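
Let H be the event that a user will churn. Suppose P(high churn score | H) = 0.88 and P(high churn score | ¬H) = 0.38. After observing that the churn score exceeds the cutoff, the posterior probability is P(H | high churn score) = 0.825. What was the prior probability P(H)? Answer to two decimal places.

In odds form, posterior odds = prior odds × likelihood ratio, so prior odds = posterior odds ÷ LR.
Posterior odds = 0.825/(1−0.825) = 4.7143. LR = 0.88/0.38 = 2.3158.
Prior odds = 4.7143/2.3158 = 2.0357, so P(H) = 2.0357/(1+2.0357) ≈ 0.67.

P(H) = 0.67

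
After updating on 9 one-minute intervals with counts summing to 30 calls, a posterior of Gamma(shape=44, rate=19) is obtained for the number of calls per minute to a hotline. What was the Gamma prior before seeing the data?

Gamma–Poisson conjugacy: posterior shape = α + Σxᵢ, posterior rate = β + n.
So α = 44 − 30 = 14 and β = 19 − 9 = 10.

Gamma(shape=14, rate=10)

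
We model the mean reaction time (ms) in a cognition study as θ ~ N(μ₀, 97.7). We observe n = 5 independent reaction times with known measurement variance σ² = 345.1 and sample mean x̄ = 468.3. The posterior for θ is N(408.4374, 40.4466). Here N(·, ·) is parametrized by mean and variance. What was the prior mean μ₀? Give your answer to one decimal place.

The posterior mean is a precision-weighted average: μ_n = (τ₀μ₀ + τ_data·x̄)/(τ₀+τ_data), with τ₀=1/σ₀² and τ_data=n/σ².
Here τ₀ = 1/97.7 = 0.010235 and τ_data = 5/345.1 = 0.014489, so τ_n = 0.024724.
Rearranging for μ₀: μ₀ = (μ_n·τ_n − τ_data·x̄)/τ₀ = (408.4374·0.024724 − 0.014489·468.3) / 0.010235 = 3.313008/0.010235 ≈ 323.7.

μ₀ = 323.7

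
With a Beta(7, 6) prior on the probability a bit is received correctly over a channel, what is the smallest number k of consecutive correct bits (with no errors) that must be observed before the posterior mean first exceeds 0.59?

k = 2

After k correct bits and 0 errors the posterior is Beta(7+k, 6), with mean (7+k)/(7+6+k).
Set (7+k)/(13+k) > 0.59 and solve: k > (0.59·13 − 7)/(1 − 0.59) = 1.634.
The smallest integer exceeding 1.634 is 2.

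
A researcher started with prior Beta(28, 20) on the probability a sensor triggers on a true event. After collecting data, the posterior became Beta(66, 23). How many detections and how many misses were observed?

Beta is conjugate to the binomial likelihood: posterior = Beta(a+s, b+f).
Match parameters: s=66−28=38, f=23−20=3.

38 detections and 3 misses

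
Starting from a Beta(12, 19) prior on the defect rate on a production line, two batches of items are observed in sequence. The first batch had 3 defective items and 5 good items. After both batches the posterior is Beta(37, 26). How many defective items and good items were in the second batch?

Sequential conjugate updates are equivalent to a single update on the pooled data, so total successes = posterior α − prior α and total failures = posterior β − prior β.
Total across both batches: 37−12=25 defective items, 26−19=7 good items.
Subtract the first batch: 25−3=22 defective items and 7−5=2 good items.

22 defective items and 2 good items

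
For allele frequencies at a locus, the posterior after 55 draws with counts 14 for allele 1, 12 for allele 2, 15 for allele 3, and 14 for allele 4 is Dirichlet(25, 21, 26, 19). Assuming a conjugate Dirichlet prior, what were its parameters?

For a Dirichlet(α) prior with multinomial counts c, the posterior is Dirichlet(α + c) componentwise.
Subtract each count from the matching posterior parameter: 25−14=11, 21−12=9, 26−15=11, 19−14=5.

Dirichlet(11, 9, 11, 5)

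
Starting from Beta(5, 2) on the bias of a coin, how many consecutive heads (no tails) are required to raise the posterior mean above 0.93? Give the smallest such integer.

k = 22

After k heads and 0 tails the posterior is Beta(5+k, 2), with mean (5+k)/(5+2+k).
Set (5+k)/(7+k) > 0.93 and solve: k > (0.93·7 − 5)/(1 − 0.93) = 21.571.
The smallest integer exceeding 21.571 is 22.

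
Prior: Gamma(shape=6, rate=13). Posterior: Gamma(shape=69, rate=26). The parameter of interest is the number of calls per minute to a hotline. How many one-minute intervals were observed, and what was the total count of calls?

n = 13 one-minute intervals with total 63 calls

A Gamma(α, β) prior (rate parametrization) on a Poisson rate with n observations summing to S gives posterior Gamma(α+S, β+n).
Matching: Σxᵢ = 69 − 6 = 63 and n = 26 − 13 = 13.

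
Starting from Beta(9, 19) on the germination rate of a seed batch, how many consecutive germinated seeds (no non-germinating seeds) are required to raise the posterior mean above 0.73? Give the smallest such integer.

k = 43

After k germinated seeds and 0 non-germinating seeds the posterior is Beta(9+k, 19), with mean (9+k)/(9+19+k).
Set (9+k)/(28+k) > 0.73 and solve: k > (0.73·28 − 9)/(1 − 0.73) = 42.370.
The smallest integer exceeding 42.370 is 43.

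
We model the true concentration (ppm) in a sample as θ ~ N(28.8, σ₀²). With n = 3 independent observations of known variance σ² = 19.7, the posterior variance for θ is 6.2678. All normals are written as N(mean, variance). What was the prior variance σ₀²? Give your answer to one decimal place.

Posterior precision equals prior precision plus data precision: 1/σ_n² = 1/σ₀² + n/σ².
So 1/σ₀² = 1/6.2678 − 3/19.7 = 0.159546 − 0.152284 = 0.007262.
Hence σ₀² = 1/0.007262 ≈ 137.7.

σ₀² = 137.7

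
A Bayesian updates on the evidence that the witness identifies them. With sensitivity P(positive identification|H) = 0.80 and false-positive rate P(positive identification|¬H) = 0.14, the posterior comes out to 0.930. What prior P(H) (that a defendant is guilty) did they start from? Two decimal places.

P(H) = 0.70

In odds form, posterior odds = prior odds × likelihood ratio, so prior odds = posterior odds ÷ LR.
Posterior odds = 0.930/(1−0.930) = 13.2857. LR = 0.80/0.14 = 5.7143.
Prior odds = 13.2857/5.7143 = 2.3250, so P(H) = 2.3250/(1+2.3250) ≈ 0.70.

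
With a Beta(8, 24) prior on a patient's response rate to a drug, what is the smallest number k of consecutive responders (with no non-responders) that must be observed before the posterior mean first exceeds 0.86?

After k responders and 0 non-responders the posterior is Beta(8+k, 24), with mean (8+k)/(8+24+k).
Set (8+k)/(32+k) > 0.86 and solve: k > (0.86·32 − 8)/(1 − 0.86) = 139.429.
The smallest integer exceeding 139.429 is 140, and checking k=140: (148)/(172) = 0.8605 > 0.86.

k = 140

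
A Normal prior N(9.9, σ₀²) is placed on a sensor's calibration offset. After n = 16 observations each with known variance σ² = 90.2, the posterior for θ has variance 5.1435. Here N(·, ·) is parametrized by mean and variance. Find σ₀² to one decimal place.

For the Normal–Normal model with known σ², precisions add: τ_n = τ₀ + n/σ².
So 1/σ₀² = 1/5.1435 − 16/90.2 = 0.194420 − 0.177384 = 0.017036.
Hence σ₀² = 1/0.017036 ≈ 58.7.

σ₀² = 58.7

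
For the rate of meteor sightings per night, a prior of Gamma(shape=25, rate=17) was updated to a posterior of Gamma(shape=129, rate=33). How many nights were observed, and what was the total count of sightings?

n = 16 nights with total 104 sightings

Gamma–Poisson conjugacy: posterior shape = α + Σxᵢ, posterior rate = β + n.
Matching: Σxᵢ = 129 − 25 = 104 and n = 33 − 17 = 16.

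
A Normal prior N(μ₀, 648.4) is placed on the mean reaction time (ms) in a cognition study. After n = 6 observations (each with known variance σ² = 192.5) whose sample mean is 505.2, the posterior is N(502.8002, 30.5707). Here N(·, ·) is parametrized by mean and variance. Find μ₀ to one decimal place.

μ₀ = 454.3

With known observation variance, the Normal–Normal posterior has precision τ_n = τ₀ + n/σ² and mean μ_n = (τ₀μ₀ + (n/σ²)x̄)/τ_n.
Here τ₀ = 1/648.4 = 0.001542 and τ_data = 6/192.5 = 0.031169, so τ_n = 0.032711.
Rearranging for μ₀: μ₀ = (μ_n·τ_n − τ_data·x̄)/τ₀ = (502.8002·0.032711 − 0.031169·505.2) / 0.001542 = 0.700519/0.001542 ≈ 454.3.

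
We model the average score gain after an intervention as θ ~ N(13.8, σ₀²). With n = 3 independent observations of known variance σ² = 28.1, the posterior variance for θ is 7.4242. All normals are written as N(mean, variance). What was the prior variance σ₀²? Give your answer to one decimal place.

σ₀² = 35.8

Posterior precision equals prior precision plus data precision: 1/σ_n² = 1/σ₀² + n/σ².
So 1/σ₀² = 1/7.4242 − 3/28.1 = 0.134695 − 0.106762 = 0.027933.
Hence σ₀² = 1/0.027933 ≈ 35.8.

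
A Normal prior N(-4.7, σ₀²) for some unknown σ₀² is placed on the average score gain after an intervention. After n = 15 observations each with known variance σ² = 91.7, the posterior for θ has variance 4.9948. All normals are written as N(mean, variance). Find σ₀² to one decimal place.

For the Normal–Normal model with known σ², precisions add: τ_n = τ₀ + n/σ².
So 1/σ₀² = 1/4.9948 − 15/91.7 = 0.200208 − 0.163577 = 0.036631.
Hence σ₀² = 1/0.036631 ≈ 27.3.

σ₀² = 27.3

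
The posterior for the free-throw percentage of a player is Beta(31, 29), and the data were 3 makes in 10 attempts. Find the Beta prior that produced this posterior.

Under Beta–binomial conjugacy the posterior parameters are (α+s, β+f).
So α = 31 − 3 = 28 and β = 29 − 7 = 22.

Beta(28, 22)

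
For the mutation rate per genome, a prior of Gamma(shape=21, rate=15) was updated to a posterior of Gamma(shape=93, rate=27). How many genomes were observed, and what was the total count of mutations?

n = 12 genomes with total 72 mutations

A Gamma(α, β) prior (rate parametrization) on a Poisson rate with n observations summing to S gives posterior Gamma(α+S, β+n).
Matching: Σxᵢ = 93 − 21 = 72 and n = 27 − 15 = 12.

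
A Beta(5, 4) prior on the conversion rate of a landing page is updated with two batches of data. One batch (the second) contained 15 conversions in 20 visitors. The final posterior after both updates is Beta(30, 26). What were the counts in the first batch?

Because Beta–binomial updating is additive in the counts, the combined data contributed (α_post−α_prior, β_post−β_prior) successes and failures.
Total across both batches: 30−5=25 conversions, 26−4=22 bounces.
Subtract the second batch: 25−15=10 conversions and 22−5=17 bounces.

10 conversions and 17 bounces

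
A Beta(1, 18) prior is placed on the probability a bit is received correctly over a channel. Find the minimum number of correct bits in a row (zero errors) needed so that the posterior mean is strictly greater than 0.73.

After k correct bits and 0 errors the posterior is Beta(1+k, 18), with mean (1+k)/(1+18+k).
Set (1+k)/(19+k) > 0.73 and solve: k > (0.73·19 − 1)/(1 − 0.73) = 47.667.
The smallest integer exceeding 47.667 is 48.

k = 48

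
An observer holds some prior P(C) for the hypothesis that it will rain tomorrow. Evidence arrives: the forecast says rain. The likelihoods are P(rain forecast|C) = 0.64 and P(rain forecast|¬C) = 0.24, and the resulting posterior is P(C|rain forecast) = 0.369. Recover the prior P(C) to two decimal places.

Bayes' rule in odds form gives O(C|E) = O(C)·[P(E|C)/P(E|¬C)], hence O(C) = O(C|E)/LR.
Posterior odds = 0.369/(1−0.369) = 0.5848. LR = 0.64/0.24 = 2.6667.
Prior odds = 0.5848/2.6667 = 0.2193, so P(C) = 0.2193/(1+0.2193) ≈ 0.18.

P(C) = 0.18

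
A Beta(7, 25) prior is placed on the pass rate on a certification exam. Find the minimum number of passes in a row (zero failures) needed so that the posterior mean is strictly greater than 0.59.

k = 29

After k passes and 0 failures the posterior is Beta(7+k, 25), with mean (7+k)/(7+25+k).
Set (7+k)/(32+k) > 0.59 and solve: k > (0.59·32 − 7)/(1 − 0.59) = 28.976.
The smallest integer exceeding 28.976 is 29, and checking k=29: (36)/(61) = 0.5902 > 0.59.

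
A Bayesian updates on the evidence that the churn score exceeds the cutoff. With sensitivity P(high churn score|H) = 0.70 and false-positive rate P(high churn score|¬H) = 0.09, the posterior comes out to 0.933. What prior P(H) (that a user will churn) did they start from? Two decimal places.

P(H) = 0.64

In odds form, posterior odds = prior odds × likelihood ratio, so prior odds = posterior odds ÷ LR.
Posterior odds = 0.933/(1−0.933) = 13.9254. LR = 0.70/0.09 = 7.7778.
Prior odds = 13.9254/7.7778 = 1.7904, so P(H) = 1.7904/(1+1.7904) ≈ 0.64.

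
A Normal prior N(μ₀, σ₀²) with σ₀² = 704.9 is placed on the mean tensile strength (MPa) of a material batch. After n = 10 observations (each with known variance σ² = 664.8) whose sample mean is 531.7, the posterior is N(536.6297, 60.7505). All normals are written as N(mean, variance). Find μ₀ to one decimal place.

The posterior mean is a precision-weighted average: μ_n = (τ₀μ₀ + τ_data·x̄)/(τ₀+τ_data), with τ₀=1/σ₀² and τ_data=n/σ².
Here τ₀ = 1/704.9 = 0.001419 and τ_data = 10/664.8 = 0.015042, so τ_n = 0.016461.
Rearranging for μ₀: μ₀ = (μ_n·τ_n − τ_data·x̄)/τ₀ = (536.6297·0.016461 − 0.015042·531.7) / 0.001419 = 0.835630/0.001419 ≈ 588.9.

μ₀ = 588.9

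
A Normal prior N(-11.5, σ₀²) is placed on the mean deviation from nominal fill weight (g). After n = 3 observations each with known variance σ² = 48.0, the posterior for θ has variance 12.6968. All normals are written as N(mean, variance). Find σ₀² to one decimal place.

Posterior precision equals prior precision plus data precision: 1/σ_n² = 1/σ₀² + n/σ².
So 1/σ₀² = 1/12.6968 − 3/48.0 = 0.078760 − 0.062500 = 0.016260.
Hence σ₀² = 1/0.016260 ≈ 61.5.

σ₀² = 61.5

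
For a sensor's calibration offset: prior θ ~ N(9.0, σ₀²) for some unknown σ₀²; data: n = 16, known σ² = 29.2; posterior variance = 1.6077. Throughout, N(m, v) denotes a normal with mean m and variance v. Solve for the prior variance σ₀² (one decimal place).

For the Normal–Normal model with known σ², precisions add: τ_n = τ₀ + n/σ².
So 1/σ₀² = 1/1.6077 − 16/29.2 = 0.622007 − 0.547945 = 0.074062.
Hence σ₀² = 1/0.074062 ≈ 13.5.

σ₀² = 13.5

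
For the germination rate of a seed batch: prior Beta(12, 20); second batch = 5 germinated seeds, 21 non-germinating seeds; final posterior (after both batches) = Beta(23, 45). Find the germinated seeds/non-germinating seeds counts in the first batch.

Because Beta–binomial updating is additive in the counts, the combined data contributed (α_post−α_prior, β_post−β_prior) successes and failures.
Total across both batches: 23−12=11 germinated seeds, 45−20=25 non-germinating seeds.
Subtract the second batch: 11−5=6 germinated seeds and 25−21=4 non-germinating seeds.

6 germinated seeds and 4 non-germinating seeds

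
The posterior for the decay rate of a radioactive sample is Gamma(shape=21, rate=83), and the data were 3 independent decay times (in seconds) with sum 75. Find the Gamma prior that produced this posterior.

Gamma(shape=18, rate=8)

Gamma–exponential conjugacy: posterior shape = α + n, posterior rate = β + Σtᵢ.
So α = 21 − 3 = 18 and β = 83 − 75 = 8.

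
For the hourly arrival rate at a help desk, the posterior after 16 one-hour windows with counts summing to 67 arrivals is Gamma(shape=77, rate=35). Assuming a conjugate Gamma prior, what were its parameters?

A Gamma(α, β) prior (rate parametrization) on a Poisson rate with n observations summing to S gives posterior Gamma(α+S, β+n).
So α = 77 − 67 = 10 and β = 35 − 16 = 19.

Gamma(shape=10, rate=19)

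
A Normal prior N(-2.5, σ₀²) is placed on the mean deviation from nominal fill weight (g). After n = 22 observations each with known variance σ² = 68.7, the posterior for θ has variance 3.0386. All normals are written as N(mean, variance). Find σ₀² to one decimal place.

For the Normal–Normal model with known σ², precisions add: τ_n = τ₀ + n/σ².
So 1/σ₀² = 1/3.0386 − 22/68.7 = 0.329099 − 0.320233 = 0.008866.
Hence σ₀² = 1/0.008866 ≈ 112.8.

σ₀² = 112.8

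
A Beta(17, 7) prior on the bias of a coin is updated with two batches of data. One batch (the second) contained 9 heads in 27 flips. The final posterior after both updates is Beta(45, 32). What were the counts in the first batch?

Sequential conjugate updates are equivalent to a single update on the pooled data, so total successes = posterior α − prior α and total failures = posterior β − prior β.
Total across both batches: 45−17=28 heads, 32−7=25 tails.
Subtract the second batch: 28−9=19 heads and 25−18=7 tails.

19 heads and 7 tails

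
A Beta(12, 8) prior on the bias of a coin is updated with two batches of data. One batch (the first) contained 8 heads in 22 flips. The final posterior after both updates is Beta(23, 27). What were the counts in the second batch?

Sequential conjugate updates are equivalent to a single update on the pooled data, so total successes = posterior α − prior α and total failures = posterior β − prior β.
Total across both batches: 23−12=11 heads, 27−8=19 tails.
Subtract the first batch: 11−8=3 heads and 19−14=5 tails.

3 heads and 5 tails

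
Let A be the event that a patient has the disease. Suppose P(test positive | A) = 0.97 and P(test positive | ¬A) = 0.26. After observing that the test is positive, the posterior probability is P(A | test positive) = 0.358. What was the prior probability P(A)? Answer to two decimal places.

P(A) = 0.13

Bayes' rule in odds form gives O(A|E) = O(A)·[P(E|A)/P(E|¬A)], hence O(A) = O(A|E)/LR.
Posterior odds = 0.358/(1−0.358) = 0.5576. LR = 0.97/0.26 = 3.7308.
Prior odds = 0.5576/3.7308 = 0.1495, so P(A) = 0.1495/(1+0.1495) ≈ 0.13.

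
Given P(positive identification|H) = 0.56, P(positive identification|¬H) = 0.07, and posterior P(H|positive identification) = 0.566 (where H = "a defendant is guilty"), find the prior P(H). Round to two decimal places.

In odds form, posterior odds = prior odds × likelihood ratio, so prior odds = posterior odds ÷ LR.
Posterior odds = 0.566/(1−0.566) = 1.3041. LR = 0.56/0.07 = 8.0000.
Prior odds = 1.3041/8.0000 = 0.1630, so P(H) = 0.1630/(1+0.1630) ≈ 0.14.

P(H) = 0.14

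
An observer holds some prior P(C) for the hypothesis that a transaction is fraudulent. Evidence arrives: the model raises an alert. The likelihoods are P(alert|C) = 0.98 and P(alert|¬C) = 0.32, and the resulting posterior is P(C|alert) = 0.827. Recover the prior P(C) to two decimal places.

In odds form, posterior odds = prior odds × likelihood ratio, so prior odds = posterior odds ÷ LR.
Posterior odds = 0.827/(1−0.827) = 4.7803. LR = 0.98/0.32 = 3.0625.
Prior odds = 4.7803/3.0625 = 1.5609, so P(C) = 1.5609/(1+1.5609) ≈ 0.61.

P(C) = 0.61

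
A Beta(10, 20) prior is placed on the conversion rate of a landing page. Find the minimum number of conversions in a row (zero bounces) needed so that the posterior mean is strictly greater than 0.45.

k = 7

After k conversions and 0 bounces the posterior is Beta(10+k, 20), with mean (10+k)/(10+20+k).
Set (10+k)/(30+k) > 0.45 and solve: k > (0.45·30 − 10)/(1 − 0.45) = 6.364.
The smallest integer exceeding 6.364 is 7.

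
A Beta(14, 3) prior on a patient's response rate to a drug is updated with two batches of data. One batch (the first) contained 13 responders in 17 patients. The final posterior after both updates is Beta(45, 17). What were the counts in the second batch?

18 responders and 10 non-responders

Sequential conjugate updates are equivalent to a single update on the pooled data, so total successes = posterior α − prior α and total failures = posterior β − prior β.
Total across both batches: 45−14=31 responders, 17−3=14 non-responders.
Subtract the first batch: 31−13=18 responders and 14−4=10 non-responders.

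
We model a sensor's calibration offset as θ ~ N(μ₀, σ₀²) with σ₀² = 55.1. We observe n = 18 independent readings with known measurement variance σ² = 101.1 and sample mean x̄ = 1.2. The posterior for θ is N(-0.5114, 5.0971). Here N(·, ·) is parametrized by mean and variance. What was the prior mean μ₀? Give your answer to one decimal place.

μ₀ = -17.3

The posterior mean is a precision-weighted average: μ_n = (τ₀μ₀ + τ_data·x̄)/(τ₀+τ_data), with τ₀=1/σ₀² and τ_data=n/σ².
Here τ₀ = 1/55.1 = 0.018149 and τ_data = 18/101.1 = 0.178042, so τ_n = 0.196191.
Rearranging for μ₀: μ₀ = (μ_n·τ_n − τ_data·x̄)/τ₀ = (-0.5114·0.196191 − 0.178042·1.2) / 0.018149 = -0.313982/0.018149 ≈ -17.3.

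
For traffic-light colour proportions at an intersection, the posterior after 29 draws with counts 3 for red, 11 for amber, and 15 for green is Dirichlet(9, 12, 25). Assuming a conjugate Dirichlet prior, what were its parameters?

For a Dirichlet(α) prior with multinomial counts c, the posterior is Dirichlet(α + c) componentwise.
Subtract each count from the matching posterior parameter: 9−3=6, 12−11=1, 25−15=10.

Dirichlet(6, 1, 10)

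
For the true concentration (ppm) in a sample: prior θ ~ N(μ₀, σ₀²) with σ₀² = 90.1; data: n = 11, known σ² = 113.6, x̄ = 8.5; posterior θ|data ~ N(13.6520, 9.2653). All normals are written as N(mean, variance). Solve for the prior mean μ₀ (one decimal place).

The posterior mean is a precision-weighted average: μ_n = (τ₀μ₀ + τ_data·x̄)/(τ₀+τ_data), with τ₀=1/σ₀² and τ_data=n/σ².
Here τ₀ = 1/90.1 = 0.011099 and τ_data = 11/113.6 = 0.096831, so τ_n = 0.107930.
Rearranging for μ₀: μ₀ = (μ_n·τ_n − τ_data·x̄)/τ₀ = (13.6520·0.107930 − 0.096831·8.5) / 0.011099 = 0.650397/0.011099 ≈ 58.6.

μ₀ = 58.6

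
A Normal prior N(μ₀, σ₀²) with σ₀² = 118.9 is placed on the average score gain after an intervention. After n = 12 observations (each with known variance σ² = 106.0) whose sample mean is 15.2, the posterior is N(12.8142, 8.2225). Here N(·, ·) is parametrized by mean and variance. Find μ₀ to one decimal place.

The posterior mean is a precision-weighted average: μ_n = (τ₀μ₀ + τ_data·x̄)/(τ₀+τ_data), with τ₀=1/σ₀² and τ_data=n/σ².
Here τ₀ = 1/118.9 = 0.008410 and τ_data = 12/106.0 = 0.113208, so τ_n = 0.121618.
Rearranging for μ₀: μ₀ = (μ_n·τ_n − τ_data·x̄)/τ₀ = (12.8142·0.121618 − 0.113208·15.2) / 0.008410 = -0.162324/0.008410 ≈ -19.3.

μ₀ = -19.3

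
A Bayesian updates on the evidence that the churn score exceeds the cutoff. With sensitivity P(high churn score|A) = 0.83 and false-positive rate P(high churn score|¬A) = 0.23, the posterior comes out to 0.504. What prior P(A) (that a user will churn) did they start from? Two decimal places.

P(A) = 0.22

In odds form, posterior odds = prior odds × likelihood ratio, so prior odds = posterior odds ÷ LR.
Posterior odds = 0.504/(1−0.504) = 1.0161. LR = 0.83/0.23 = 3.6087.
Prior odds = 1.0161/3.6087 = 0.2816, so P(A) = 0.2816/(1+0.2816) ≈ 0.22.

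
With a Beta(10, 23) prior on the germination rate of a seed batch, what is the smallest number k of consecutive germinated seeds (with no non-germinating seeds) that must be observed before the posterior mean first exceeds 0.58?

k = 22

After k germinated seeds and 0 non-germinating seeds the posterior is Beta(10+k, 23), with mean (10+k)/(10+23+k).
Set (10+k)/(33+k) > 0.58 and solve: k > (0.58·33 − 10)/(1 − 0.58) = 21.762.
The smallest integer exceeding 21.762 is 22.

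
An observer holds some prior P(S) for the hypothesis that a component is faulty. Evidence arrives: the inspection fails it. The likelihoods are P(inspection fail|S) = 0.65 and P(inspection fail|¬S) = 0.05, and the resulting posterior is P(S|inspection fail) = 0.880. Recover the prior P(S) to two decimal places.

In odds form, posterior odds = prior odds × likelihood ratio, so prior odds = posterior odds ÷ LR.
Posterior odds = 0.880/(1−0.880) = 7.3333. LR = 0.65/0.05 = 13.0000.
Prior odds = 7.3333/13.0000 = 0.5641, so P(S) = 0.5641/(1+0.5641) ≈ 0.36.

P(S) = 0.36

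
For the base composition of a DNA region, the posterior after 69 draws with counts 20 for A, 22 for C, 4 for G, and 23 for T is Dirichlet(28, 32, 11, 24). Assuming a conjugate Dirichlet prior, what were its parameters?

Dirichlet(8, 10, 7, 1)

For a Dirichlet(α) prior with multinomial counts c, the posterior is Dirichlet(α + c) componentwise.
Subtract each count from the matching posterior parameter: 28−20=8, 32−22=10, 11−4=7, 24−23=1.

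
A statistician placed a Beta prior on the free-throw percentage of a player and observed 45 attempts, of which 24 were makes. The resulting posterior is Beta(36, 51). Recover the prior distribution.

Under Beta–binomial conjugacy the posterior parameters are (α+s, β+f).
Subtract the data counts: 36−24=12, 51−21=30.

Beta(12, 30)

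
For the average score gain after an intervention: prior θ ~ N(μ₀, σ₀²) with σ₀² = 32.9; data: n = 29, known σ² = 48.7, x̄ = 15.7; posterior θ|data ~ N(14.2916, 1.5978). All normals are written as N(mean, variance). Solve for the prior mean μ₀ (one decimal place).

μ₀ = -13.3

With known observation variance, the Normal–Normal posterior has precision τ_n = τ₀ + n/σ² and mean μ_n = (τ₀μ₀ + (n/σ²)x̄)/τ_n.
Here τ₀ = 1/32.9 = 0.030395 and τ_data = 29/48.7 = 0.595483, so τ_n = 0.625878.
Rearranging for μ₀: μ₀ = (μ_n·τ_n − τ_data·x̄)/τ₀ = (14.2916·0.625878 − 0.595483·15.7) / 0.030395 = -0.404285/0.030395 ≈ -13.3.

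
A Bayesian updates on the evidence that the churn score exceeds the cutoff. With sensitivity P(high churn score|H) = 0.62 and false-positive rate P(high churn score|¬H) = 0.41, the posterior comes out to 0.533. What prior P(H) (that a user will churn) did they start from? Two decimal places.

P(H) = 0.43

In odds form, posterior odds = prior odds × likelihood ratio, so prior odds = posterior odds ÷ LR.
Posterior odds = 0.533/(1−0.533) = 1.1413. LR = 0.62/0.41 = 1.5122.
Prior odds = 1.1413/1.5122 = 0.7547, so P(H) = 0.7547/(1+0.7547) ≈ 0.43.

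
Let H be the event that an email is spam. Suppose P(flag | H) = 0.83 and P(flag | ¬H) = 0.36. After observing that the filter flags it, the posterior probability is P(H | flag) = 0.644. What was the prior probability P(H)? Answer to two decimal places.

P(H) = 0.44

In odds form, posterior odds = prior odds × likelihood ratio, so prior odds = posterior odds ÷ LR.
Posterior odds = 0.644/(1−0.644) = 1.8090. LR = 0.83/0.36 = 2.3056.
Prior odds = 1.8090/2.3056 = 0.7846, so P(H) = 0.7846/(1+0.7846) ≈ 0.44.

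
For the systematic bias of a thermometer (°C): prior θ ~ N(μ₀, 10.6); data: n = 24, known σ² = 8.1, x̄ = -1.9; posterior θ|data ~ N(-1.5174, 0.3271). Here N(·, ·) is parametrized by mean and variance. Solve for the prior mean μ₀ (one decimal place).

μ₀ = 10.5

With known observation variance, the Normal–Normal posterior has precision τ_n = τ₀ + n/σ² and mean μ_n = (τ₀μ₀ + (n/σ²)x̄)/τ_n.
Here τ₀ = 1/10.6 = 0.094340 and τ_data = 24/8.1 = 2.962963, so τ_n = 3.057303.
Rearranging for μ₀: μ₀ = (μ_n·τ_n − τ_data·x̄)/τ₀ = (-1.5174·3.057303 − 2.962963·-1.9) / 0.094340 = 0.990478/0.094340 ≈ 10.5.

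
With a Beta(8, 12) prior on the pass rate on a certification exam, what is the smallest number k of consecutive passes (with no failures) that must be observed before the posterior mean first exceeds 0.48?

After k passes and 0 failures the posterior is Beta(8+k, 12), with mean (8+k)/(8+12+k).
Set (8+k)/(20+k) > 0.48 and solve: k > (0.48·20 − 8)/(1 − 0.48) = 3.077.
The smallest integer exceeding 3.077 is 4.

k = 4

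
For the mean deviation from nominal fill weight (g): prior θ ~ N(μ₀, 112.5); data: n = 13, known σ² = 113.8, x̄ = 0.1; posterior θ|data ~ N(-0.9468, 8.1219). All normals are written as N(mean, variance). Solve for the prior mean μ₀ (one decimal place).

μ₀ = -14.4

The posterior mean is a precision-weighted average: μ_n = (τ₀μ₀ + τ_data·x̄)/(τ₀+τ_data), with τ₀=1/σ₀² and τ_data=n/σ².
Here τ₀ = 1/112.5 = 0.008889 and τ_data = 13/113.8 = 0.114236, so τ_n = 0.123125.
Rearranging for μ₀: μ₀ = (μ_n·τ_n − τ_data·x̄)/τ₀ = (-0.9468·0.123125 − 0.114236·0.1) / 0.008889 = -0.127998/0.008889 ≈ -14.4.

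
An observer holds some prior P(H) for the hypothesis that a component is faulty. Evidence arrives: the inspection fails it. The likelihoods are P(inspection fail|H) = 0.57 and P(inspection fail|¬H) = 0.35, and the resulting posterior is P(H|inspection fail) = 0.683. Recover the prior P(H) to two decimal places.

P(H) = 0.57

In odds form, posterior odds = prior odds × likelihood ratio, so prior odds = posterior odds ÷ LR.
Posterior odds = 0.683/(1−0.683) = 2.1546. LR = 0.57/0.35 = 1.6286.
Prior odds = 2.1546/1.6286 = 1.3230, so P(H) = 1.3230/(1+1.3230) ≈ 0.57.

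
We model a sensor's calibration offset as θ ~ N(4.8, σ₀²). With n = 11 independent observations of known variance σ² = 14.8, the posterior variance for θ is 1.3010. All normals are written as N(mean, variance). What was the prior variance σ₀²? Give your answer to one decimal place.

Posterior precision equals prior precision plus data precision: 1/σ_n² = 1/σ₀² + n/σ².
So 1/σ₀² = 1/1.3010 − 11/14.8 = 0.768640 − 0.743243 = 0.025397.
Hence σ₀² = 1/0.025397 ≈ 39.4.

σ₀² = 39.4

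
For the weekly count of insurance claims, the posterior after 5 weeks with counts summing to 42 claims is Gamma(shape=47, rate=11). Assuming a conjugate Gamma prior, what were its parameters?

A Gamma(α, β) prior (rate parametrization) on a Poisson rate with n observations summing to S gives posterior Gamma(α+S, β+n).
So α = 47 − 42 = 5 and β = 11 − 5 = 6.

Gamma(shape=5, rate=6)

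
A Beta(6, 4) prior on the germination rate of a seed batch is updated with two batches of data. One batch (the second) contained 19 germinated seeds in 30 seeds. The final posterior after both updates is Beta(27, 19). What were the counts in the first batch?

2 germinated seeds and 4 non-germinating seeds

Sequential conjugate updates are equivalent to a single update on the pooled data, so total successes = posterior α − prior α and total failures = posterior β − prior β.
Total across both batches: 27−6=21 germinated seeds, 19−4=15 non-germinating seeds.
Subtract the second batch: 21−19=2 germinated seeds and 15−11=4 non-germinating seeds.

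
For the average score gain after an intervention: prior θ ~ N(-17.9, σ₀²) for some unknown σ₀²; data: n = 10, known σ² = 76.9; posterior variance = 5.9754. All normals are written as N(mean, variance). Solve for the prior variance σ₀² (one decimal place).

Posterior precision equals prior precision plus data precision: 1/σ_n² = 1/σ₀² + n/σ².
So 1/σ₀² = 1/5.9754 − 10/76.9 = 0.167353 − 0.130039 = 0.037314.
Hence σ₀² = 1/0.037314 ≈ 26.8.

σ₀² = 26.8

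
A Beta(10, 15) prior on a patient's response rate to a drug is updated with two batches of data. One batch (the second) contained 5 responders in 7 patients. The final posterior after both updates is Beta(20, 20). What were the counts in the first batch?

5 responders and 3 non-responders

Sequential conjugate updates are equivalent to a single update on the pooled data, so total successes = posterior α − prior α and total failures = posterior β − prior β.
Total across both batches: 20−10=10 responders, 20−15=5 non-responders.
Subtract the second batch: 10−5=5 responders and 5−2=3 non-responders.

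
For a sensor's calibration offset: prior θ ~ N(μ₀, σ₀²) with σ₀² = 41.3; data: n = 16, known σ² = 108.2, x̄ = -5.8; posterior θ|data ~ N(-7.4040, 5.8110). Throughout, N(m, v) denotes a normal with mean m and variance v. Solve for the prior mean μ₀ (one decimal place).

With known observation variance, the Normal–Normal posterior has precision τ_n = τ₀ + n/σ² and mean μ_n = (τ₀μ₀ + (n/σ²)x̄)/τ_n.
Here τ₀ = 1/41.3 = 0.024213 and τ_data = 16/108.2 = 0.147874, so τ_n = 0.172087.
Rearranging for μ₀: μ₀ = (μ_n·τ_n − τ_data·x̄)/τ₀ = (-7.4040·0.172087 − 0.147874·-5.8) / 0.024213 = -0.416463/0.024213 ≈ -17.2.

μ₀ = -17.2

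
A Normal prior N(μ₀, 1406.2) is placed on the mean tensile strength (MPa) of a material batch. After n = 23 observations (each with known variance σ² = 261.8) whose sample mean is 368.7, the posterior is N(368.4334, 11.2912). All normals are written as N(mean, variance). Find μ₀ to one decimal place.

With known observation variance, the Normal–Normal posterior has precision τ_n = τ₀ + n/σ² and mean μ_n = (τ₀μ₀ + (n/σ²)x̄)/τ_n.
Here τ₀ = 1/1406.2 = 0.000711 and τ_data = 23/261.8 = 0.087853, so τ_n = 0.088564.
Rearranging for μ₀: μ₀ = (μ_n·τ_n − τ_data·x̄)/τ₀ = (368.4334·0.088564 − 0.087853·368.7) / 0.000711 = 0.238535/0.000711 ≈ 335.5.

μ₀ = 335.5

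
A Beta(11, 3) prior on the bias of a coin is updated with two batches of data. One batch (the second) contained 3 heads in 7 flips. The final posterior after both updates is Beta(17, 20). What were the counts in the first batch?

Sequential conjugate updates are equivalent to a single update on the pooled data, so total successes = posterior α − prior α and total failures = posterior β − prior β.
Total across both batches: 17−11=6 heads, 20−3=17 tails.
Subtract the second batch: 6−3=3 heads and 17−4=13 tails.

3 heads and 13 tails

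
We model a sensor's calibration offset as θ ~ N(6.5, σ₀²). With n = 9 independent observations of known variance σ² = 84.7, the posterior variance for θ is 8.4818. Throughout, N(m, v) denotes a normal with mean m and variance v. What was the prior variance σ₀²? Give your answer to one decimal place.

σ₀² = 85.9

Posterior precision equals prior precision plus data precision: 1/σ_n² = 1/σ₀² + n/σ².
So 1/σ₀² = 1/8.4818 − 9/84.7 = 0.117900 − 0.106257 = 0.011643.
Hence σ₀² = 1/0.011643 ≈ 85.9.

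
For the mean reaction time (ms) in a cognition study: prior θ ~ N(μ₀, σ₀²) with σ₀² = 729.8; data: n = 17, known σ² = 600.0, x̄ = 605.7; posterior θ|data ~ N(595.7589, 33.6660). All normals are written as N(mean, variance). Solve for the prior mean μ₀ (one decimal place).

μ₀ = 390.2

The posterior mean is a precision-weighted average: μ_n = (τ₀μ₀ + τ_data·x̄)/(τ₀+τ_data), with τ₀=1/σ₀² and τ_data=n/σ².
Here τ₀ = 1/729.8 = 0.001370 and τ_data = 17/600.0 = 0.028333, so τ_n = 0.029703.
Rearranging for μ₀: μ₀ = (μ_n·τ_n − τ_data·x̄)/τ₀ = (595.7589·0.029703 − 0.028333·605.7) / 0.001370 = 0.534529/0.001370 ≈ 390.2.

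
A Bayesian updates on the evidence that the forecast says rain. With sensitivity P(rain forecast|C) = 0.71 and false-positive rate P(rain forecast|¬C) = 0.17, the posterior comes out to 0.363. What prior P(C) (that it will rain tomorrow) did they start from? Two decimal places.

P(C) = 0.12

Bayes' rule in odds form gives O(C|E) = O(C)·[P(E|C)/P(E|¬C)], hence O(C) = O(C|E)/LR.
Posterior odds = 0.363/(1−0.363) = 0.5699. LR = 0.71/0.17 = 4.1765.
Prior odds = 0.5699/4.1765 = 0.1365, so P(C) = 0.1365/(1+0.1365) ≈ 0.12.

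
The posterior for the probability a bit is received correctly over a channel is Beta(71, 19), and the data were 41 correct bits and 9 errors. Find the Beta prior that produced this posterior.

Beta is conjugate to the binomial likelihood: posterior = Beta(a+s, b+f).
So a = 71 − 41 = 30 and b = 19 − 9 = 10.

Beta(30, 10)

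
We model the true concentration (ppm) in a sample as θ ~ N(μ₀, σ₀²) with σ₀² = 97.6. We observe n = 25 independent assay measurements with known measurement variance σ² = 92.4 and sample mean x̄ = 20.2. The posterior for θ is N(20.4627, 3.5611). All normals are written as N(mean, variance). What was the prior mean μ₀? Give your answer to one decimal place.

The posterior mean is a precision-weighted average: μ_n = (τ₀μ₀ + τ_data·x̄)/(τ₀+τ_data), with τ₀=1/σ₀² and τ_data=n/σ².
Here τ₀ = 1/97.6 = 0.010246 and τ_data = 25/92.4 = 0.270563, so τ_n = 0.280809.
Rearranging for μ₀: μ₀ = (μ_n·τ_n − τ_data·x̄)/τ₀ = (20.4627·0.280809 − 0.270563·20.2) / 0.010246 = 0.280738/0.010246 ≈ 27.4.

μ₀ = 27.4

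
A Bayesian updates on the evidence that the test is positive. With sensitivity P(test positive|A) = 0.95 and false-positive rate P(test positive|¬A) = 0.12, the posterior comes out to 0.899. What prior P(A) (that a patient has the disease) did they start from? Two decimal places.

Bayes' rule in odds form gives O(A|E) = O(A)·[P(E|A)/P(E|¬A)], hence O(A) = O(A|E)/LR.
Posterior odds = 0.899/(1−0.899) = 8.9010. LR = 0.95/0.12 = 7.9167.
Prior odds = 8.9010/7.9167 = 1.1243, so P(A) = 1.1243/(1+1.1243) ≈ 0.53.

P(A) = 0.53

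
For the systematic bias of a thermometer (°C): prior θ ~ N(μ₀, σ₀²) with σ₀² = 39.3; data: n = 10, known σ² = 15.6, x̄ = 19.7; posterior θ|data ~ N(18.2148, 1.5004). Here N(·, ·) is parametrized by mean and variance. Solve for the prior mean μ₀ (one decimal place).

With known observation variance, the Normal–Normal posterior has precision τ_n = τ₀ + n/σ² and mean μ_n = (τ₀μ₀ + (n/σ²)x̄)/τ_n.
Here τ₀ = 1/39.3 = 0.025445 and τ_data = 10/15.6 = 0.641026, so τ_n = 0.666471.
Rearranging for μ₀: μ₀ = (μ_n·τ_n − τ_data·x̄)/τ₀ = (18.2148·0.666471 − 0.641026·19.7) / 0.025445 = -0.488576/0.025445 ≈ -19.2.

μ₀ = -19.2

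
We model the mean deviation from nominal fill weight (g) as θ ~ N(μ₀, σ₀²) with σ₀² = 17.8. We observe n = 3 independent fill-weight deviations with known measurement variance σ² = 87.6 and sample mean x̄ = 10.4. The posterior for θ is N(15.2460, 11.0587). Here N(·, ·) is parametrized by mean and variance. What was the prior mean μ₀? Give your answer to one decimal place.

With known observation variance, the Normal–Normal posterior has precision τ_n = τ₀ + n/σ² and mean μ_n = (τ₀μ₀ + (n/σ²)x̄)/τ_n.
Here τ₀ = 1/17.8 = 0.056180 and τ_data = 3/87.6 = 0.034247, so τ_n = 0.090427.
Rearranging for μ₀: μ₀ = (μ_n·τ_n − τ_data·x̄)/τ₀ = (15.2460·0.090427 − 0.034247·10.4) / 0.056180 = 1.022481/0.056180 ≈ 18.2.

μ₀ = 18.2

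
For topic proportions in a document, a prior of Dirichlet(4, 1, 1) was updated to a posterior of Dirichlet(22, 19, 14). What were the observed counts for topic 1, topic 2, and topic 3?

For a Dirichlet(α) prior with multinomial counts c, the posterior is Dirichlet(α + c) componentwise.
Counts are posterior − prior componentwise: 22−4=18, 19−1=18, 14−1=13.

counts (18, 18, 13)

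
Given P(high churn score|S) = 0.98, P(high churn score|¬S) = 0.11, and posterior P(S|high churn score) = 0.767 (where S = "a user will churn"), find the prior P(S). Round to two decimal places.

In odds form, posterior odds = prior odds × likelihood ratio, so prior odds = posterior odds ÷ LR.
Posterior odds = 0.767/(1−0.767) = 3.2918. LR = 0.98/0.11 = 8.9091.
Prior odds = 3.2918/8.9091 = 0.3695, so P(S) = 0.3695/(1+0.3695) ≈ 0.27.

P(S) = 0.27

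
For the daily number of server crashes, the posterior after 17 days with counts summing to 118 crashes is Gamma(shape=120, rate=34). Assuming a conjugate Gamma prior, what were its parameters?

Gamma(shape=2, rate=17)

Gamma–Poisson conjugacy: posterior shape = α + Σxᵢ, posterior rate = β + n.
So α = 120 − 118 = 2 and β = 34 − 17 = 17.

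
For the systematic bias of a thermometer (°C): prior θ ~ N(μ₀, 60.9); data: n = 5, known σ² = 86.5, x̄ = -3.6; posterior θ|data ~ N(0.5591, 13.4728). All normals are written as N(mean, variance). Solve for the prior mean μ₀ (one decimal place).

The posterior mean is a precision-weighted average: μ_n = (τ₀μ₀ + τ_data·x̄)/(τ₀+τ_data), with τ₀=1/σ₀² and τ_data=n/σ².
Here τ₀ = 1/60.9 = 0.016420 and τ_data = 5/86.5 = 0.057803, so τ_n = 0.074223.
Rearranging for μ₀: μ₀ = (μ_n·τ_n − τ_data·x̄)/τ₀ = (0.5591·0.074223 − 0.057803·-3.6) / 0.016420 = 0.249589/0.016420 ≈ 15.2.

μ₀ = 15.2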